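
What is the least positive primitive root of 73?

5

φ(73) = 73 − 1 = 72 = 2^3 · 3^2.
g is a primitive root iff g^(72/q) ≢ 1 (mod 73) for each prime q ∈ {2, 3}.
g = 2: 2^36 ≡ 1 — hits 1, so not a primitive root.
g = 3: 3^36 ≡ 1 — hits 1, so not a primitive root.
g = 4: 4^36 ≡ 1 — hits 1, so not a primitive root.
g = 5: 5^36 ≡ 72; 5^24 ≡ 8 — none is 1, so 5 is a primitive root.
The smallest primitive root modulo 73 is 5.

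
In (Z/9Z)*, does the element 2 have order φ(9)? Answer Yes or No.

Yes

φ(9) = φ(3^2) = 3·(3−1) = 6 = 2 · 3.
An element g generates (Z/9Z)^× iff g^(6/q) ≢ 1 (mod 9) for each prime q ∈ {2, 3}.
2^3 ≡ 8 (mod 9)  [q = 2: ≢ 1 ✓]
2^2 ≡ 4 (mod 9)  [q = 3: ≢ 1 ✓]
All checks pass, so 2 has order 6 and is a primitive root modulo 9.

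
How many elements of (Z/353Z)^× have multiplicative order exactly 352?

160

φ(353) = 353 − 1 = 352 = 2^5 · 11.
Since (Z/353Z)^× is cyclic of order 352, the number of elements of order d is φ(d) when d | 352 and 0 otherwise.
352 = 2^5 · 11 divides 352, and φ(352) = 160.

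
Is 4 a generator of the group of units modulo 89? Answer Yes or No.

φ(89) = 89 − 1 = 88 = 2^3 · 11.
It suffices to check that the order of 4 is not a proper divisor of 88: compute 4^(88/q) for q ∈ {2, 11}.
4^44 ≡ 1 (mod 89)  [q = 2: ≡ 1 ✗]
4^8 ≡ 32 (mod 89)  [q = 11: ≢ 1 ✓]
Since 4^44 ≡ 1, the order of 4 divides 44 < 88, so 4 is not a primitive root.

No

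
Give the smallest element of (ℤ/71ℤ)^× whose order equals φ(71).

7

φ(71) = 71 − 1 = 70 = 2 · 5 · 7.
g is a primitive root iff g^(70/q) ≢ 1 (mod 71) for each prime q ∈ {2, 5, 7}.
g = 2: 2^35 ≡ 1 — hits 1, so not a primitive root.
g = 3: 3^35 ≡ 1 — hits 1, so not a primitive root.
g = 4: 4^35 ≡ 1 — hits 1, so not a primitive root.
g = 5: 5^35 ≡ 1 — hits 1, so not a primitive root.
g = 6: 6^35 ≡ 1 — hits 1, so not a primitive root.
g = 7: 7^35 ≡ 70; 7^14 ≡ 54; 7^10 ≡ 45 — none is 1, so 7 is a primitive root.
So 7 is the smallest generator of (Z/71Z)^×.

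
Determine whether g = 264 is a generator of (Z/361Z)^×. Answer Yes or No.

No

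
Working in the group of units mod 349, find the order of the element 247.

116

Since 247 ∈ (Z/349Z)^×, its order divides φ(349) = 349 − 1 = 348 = 2^2 · 3 · 29.
Divisors of 348: 1, 2, 3, 4, 6, 12, 29, 58, 87, 116, 174, 348.
Evaluate successive powers at the divisors of 348:
247^1 ≡ 247 (mod 349)
247^2 ≡ 283 (mod 349)
247^3 ≡ 101 (mod 349)
247^4 ≡ 168 (mod 349)
247^6 ≡ 80 (mod 349)
247^12 ≡ 118 (mod 349)
247^29 ≡ 213 (mod 349)
247^58 ≡ 348 (mod 349)
247^87 ≡ 136 (mod 349)
247^116 ≡ 1 (mod 349) ✓
Hence ord(247) = 116.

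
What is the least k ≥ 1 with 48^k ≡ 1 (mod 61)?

6

By Lagrange's theorem, ord_61(48) divides φ(61) = 61 − 1 = 60 = 2^2 · 3 · 5.
Divisors of 60: 1, 2, 3, 4, 5, 6, 10, 12, 15, 20, 30, 60.
Evaluate successive powers at the divisors of 60:
48^1 ≡ 48
48^2 ≡ 47
48^3 ≡ 60
48^4 ≡ 13
48^5 ≡ 14
48^6 ≡ 1
Hence ord(48) = 6.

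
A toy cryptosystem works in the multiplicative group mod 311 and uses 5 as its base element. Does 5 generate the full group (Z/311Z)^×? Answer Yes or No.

No

φ(311) = 311 − 1 = 310 = 2 · 5 · 31.
5 is a primitive root mod 311 iff 5^(φ(311)/q) ≢ 1 for every prime q | φ(311), i.e. q ∈ {2, 5, 31}.
5^155 ≡ 1 (mod 311)  [q = 2: ≡ 1 ✗]
5^62 ≡ 36 (mod 311)  [q = 5: ≢ 1 ✓]
5^10 ≡ 225 (mod 311)  [q = 31: ≢ 1 ✓]
Since 5^155 ≡ 1, the order of 5 divides 155 < 310, so 5 is not a primitive root.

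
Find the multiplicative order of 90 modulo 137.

The order of 90 must divide φ(137) = 137 − 1 = 136 = 2^3 · 17.
Divisors of 136: 1, 2, 4, 8, 17, 34, 68, 136.
Check 90^d mod 137 for each divisor in increasing order:
90^1 ≡ 90
90^2 ≡ 17
90^4 ≡ 15
90^8 ≡ 88
90^17 ≡ 41
90^34 ≡ 37
90^68 ≡ 136
90^136 ≡ 1
So ord_137(90) = 136.

136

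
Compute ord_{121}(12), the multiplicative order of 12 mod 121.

The order of 12 must divide φ(121) = φ(11^2) = 11·(11−1) = 110 = 2 · 5 · 11.
Divisors of 110: 1, 2, 5, 10, 11, 22, 55, 110.
Check 12^d mod 121 for each divisor in increasing order:
12^1 ≡ 12 (mod 121)
12^2 ≡ 23 (mod 121)
12^5 ≡ 56 (mod 121)
12^10 ≡ 111 (mod 121)
12^11 ≡ 1 (mod 121) ✓
The smallest such exponent is 11, so the order of 12 is 11.

11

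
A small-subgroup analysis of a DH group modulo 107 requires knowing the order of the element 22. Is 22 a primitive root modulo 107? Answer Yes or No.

φ(107) = 107 − 1 = 106 = 2 · 53.
Test 22^(106/q) mod 107 for each prime factor q of 106:
22^53 ≡ 106 (mod 107)  [q = 2: ≢ 1 ✓]
22^2 ≡ 56 (mod 107)  [q = 53: ≢ 1 ✓]
All checks pass, so 22 has order 106 and is a primitive root modulo 107.

Yes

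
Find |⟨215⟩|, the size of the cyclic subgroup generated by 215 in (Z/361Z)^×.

The order of 215 must divide φ(361) = φ(19^2) = 19·(19−1) = 342 = 2 · 3^2 · 19.
Divisors of 342: 1, 2, 3, 6, 9, 18, 19, 38, 57, 114, 171, 342.
Evaluate successive powers at the divisors of 342:
215^1 ≡ 215 (mod 361)
215^2 ≡ 17 (mod 361)
215^3 ≡ 45 (mod 361)
215^6 ≡ 220 (mod 361)
215^9 ≡ 153 (mod 361)
215^18 ≡ 305 (mod 361)
215^19 ≡ 234 (mod 361)
215^38 ≡ 245 (mod 361)
215^57 ≡ 292 (mod 361)
215^114 ≡ 68 (mod 361)
215^171 ≡ 1 (mod 361) ✓
So ord_361(215) = 171.

171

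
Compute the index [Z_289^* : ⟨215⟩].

1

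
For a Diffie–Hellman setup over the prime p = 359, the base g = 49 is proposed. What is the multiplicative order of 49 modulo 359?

Since 49 ∈ (Z/359Z)^×, its order divides φ(359) = 359 − 1 = 358 = 2 · 179.
Divisors of 358: 1, 2, 179, 358.
Check 49^d mod 359 for each divisor in increasing order:
49^1 ≡ 49
49^2 ≡ 247
49^179 ≡ 1
Therefore the multiplicative order of 49 modulo 359 is 179.

179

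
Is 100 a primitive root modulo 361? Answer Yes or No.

No

φ(361) = φ(19^2) = 19·(19−1) = 342 = 2 · 3^2 · 19.
100 is a primitive root mod 361 iff 100^(φ(361)/q) ≢ 1 for every prime q | φ(361), i.e. q ∈ {2, 3, 19}.
100^171 ≡ 1 (mod 361)  [q = 2: ≡ 1 ✗]
100^114 ≡ 292 (mod 361)  [q = 3: ≢ 1 ✓]
100^18 ≡ 210 (mod 361)  [q = 19: ≢ 1 ✓]
Since 100^171 ≡ 1, the order of 100 divides 171 < 342, so 100 is not a primitive root.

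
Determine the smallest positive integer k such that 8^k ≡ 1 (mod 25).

20

By Lagrange's theorem, ord_25(8) divides φ(25) = φ(5^2) = 5·(5−1) = 20 = 2^2 · 5.
Divisors of 20: 1, 2, 4, 5, 10, 20.
Check 8^d mod 25 for each divisor in increasing order:
8^1 ≡ 8 (mod 25)
8^2 ≡ 14 (mod 25)
8^4 ≡ 21 (mod 25)
8^5 ≡ 18 (mod 25)
8^10 ≡ 24 (mod 25)
8^20 ≡ 1 (mod 25) ✓
So ord_25(8) = 20.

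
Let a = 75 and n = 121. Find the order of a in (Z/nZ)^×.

55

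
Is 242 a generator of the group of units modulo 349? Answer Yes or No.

φ(349) = 349 − 1 = 348 = 2^2 · 3 · 29.
Test 242^(348/q) mod 349 for each prime factor q of 348:
242^174 ≡ 348 (mod 349)  [q = 2: ≢ 1 ✓]
242^116 ≡ 226 (mod 349)  [q = 3: ≢ 1 ✓]
242^12 ≡ 289 (mod 349)  [q = 29: ≢ 1 ✓]
None equal 1, so ord_349(242) = 348: 242 is a primitive root.

Yes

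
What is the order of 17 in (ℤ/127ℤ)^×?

63

The order of 17 must divide φ(127) = 127 − 1 = 126 = 2 · 3^2 · 7.
Divisors of 126: 1, 2, 3, 6, 7, 9, 14, 18, 21, 42, 63, 126.
Evaluate successive powers at the divisors of 126:
17^1 ≡ 17 (mod 127)
17^2 ≡ 35 (mod 127)
17^3 ≡ 87 (mod 127)
17^6 ≡ 76 (mod 127)
17^7 ≡ 22 (mod 127)
17^9 ≡ 8 (mod 127)
17^14 ≡ 103 (mod 127)
17^18 ≡ 64 (mod 127)
17^21 ≡ 107 (mod 127)
17^42 ≡ 19 (mod 127)
17^63 ≡ 1 (mod 127) ✓
Hence ord(17) = 63.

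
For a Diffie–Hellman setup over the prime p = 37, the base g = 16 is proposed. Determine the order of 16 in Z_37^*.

9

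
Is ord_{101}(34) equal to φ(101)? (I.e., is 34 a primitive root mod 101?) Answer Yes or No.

Yes

φ(101) = 101 − 1 = 100 = 2^2 · 5^2.
It suffices to check that the order of 34 is not a proper divisor of 100: compute 34^(100/q) for q ∈ {2, 5}.
34^50 ≡ 100 (mod 101)  [q = 2: ≢ 1 ✓]
34^20 ≡ 95 (mod 101)  [q = 5: ≢ 1 ✓]
None equal 1, so ord_101(34) = 100: 34 is a primitive root.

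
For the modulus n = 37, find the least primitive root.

2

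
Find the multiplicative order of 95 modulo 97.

48

Since 95 ∈ (Z/97Z)^×, its order divides φ(97) = 97 − 1 = 96 = 2^5 · 3.
Divisors of 96: 1, 2, 3, 4, 6, 8, 12, 16, 24, 32, 48, 96.
Test each divisor d:
95^1 ≡ 95 (mod 97)
95^2 ≡ 4 (mod 97)
95^3 ≡ 89 (mod 97)
95^4 ≡ 16 (mod 97)
95^6 ≡ 64 (mod 97)
95^8 ≡ 62 (mod 97)
95^12 ≡ 22 (mod 97)
95^16 ≡ 61 (mod 97)
95^24 ≡ 96 (mod 97)
95^32 ≡ 35 (mod 97)
95^48 ≡ 1 (mod 97) ✓
Hence ord(95) = 48.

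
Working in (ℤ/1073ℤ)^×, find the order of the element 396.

By Lagrange's theorem, ord_1073(396) divides φ(1073) = φ(29·37) = (29−1)·(37−1) = 28·36 = 1008 = 2^4 · 3^2 · 7.
Divisors of 1008: 1, 2, 3, 4, 6, 7, 8, 9, 12, 14, 16, 18, 21, 24, 28, 36, 42, 48, 56, 63, 72, 84, 112, 126, 144, 168, 252, 336, 504, 1008.
Check 396^d mod 1073 for each divisor in increasing order:
396^1 ≡ 396 (mod 1073)
396^2 ≡ 158 (mod 1073)
396^3 ≡ 334 (mod 1073)
396^4 ≡ 285 (mod 1073)
396^6 ≡ 1037 (mod 1073)
396^7 ≡ 766 (mod 1073)
396^8 ≡ 750 (mod 1073)
396^9 ≡ 852 (mod 1073)
396^12 ≡ 223 (mod 1073)
396^14 ≡ 898 (mod 1073)
396^16 ≡ 248 (mod 1073)
396^18 ≡ 556 (mod 1073)
396^21 ≡ 75 (mod 1073)
396^24 ≡ 371 (mod 1073)
396^28 ≡ 581 (mod 1073)
396^36 ≡ 112 (mod 1073)
396^42 ≡ 260 (mod 1073)
396^48 ≡ 297 (mod 1073)
396^56 ≡ 639 (mod 1073)
396^63 ≡ 186 (mod 1073)
396^72 ≡ 741 (mod 1073)
396^84 ≡ 1 (mod 1073) ✓
The smallest such exponent is 84, so the order of 396 is 84.

84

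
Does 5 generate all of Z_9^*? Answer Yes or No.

Yes

φ(9) = φ(3^2) = 3·(3−1) = 6 = 2 · 3.
5 is a primitive root mod 9 iff 5^(φ(9)/q) ≢ 1 for every prime q | φ(9), i.e. q ∈ {2, 3}.
5^3 ≡ 8 (mod 9)  [q = 2: ≢ 1 ✓]
5^2 ≡ 7 (mod 9)  [q = 3: ≢ 1 ✓]
Every test exponent gives a nontrivial residue, hence 5 generates the full group.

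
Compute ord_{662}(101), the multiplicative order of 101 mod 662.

The order of 101 must divide φ(662) = φ(2)·φ(331) = 1·330 = 330 = 2 · 3 · 5 · 11.
Divisors of 330: 1, 2, 3, 5, 6, 10, 11, 15, 22, 30, 33, 55, 66, 110, 165, 330.
Compute 101^d (mod 662) for the divisors d until we hit 1:
101^1 ≡ 101
101^2 ≡ 271
101^3 ≡ 229
101^5 ≡ 493
101^6 ≡ 143
101^10 ≡ 95
101^11 ≡ 327
101^15 ≡ 495
101^22 ≡ 347
101^30 ≡ 85
101^33 ≡ 267
101^55 ≡ 631
101^66 ≡ 455
101^110 ≡ 299
101^165 ≡ 661
101^330 ≡ 1
So ord_662(101) = 330.

330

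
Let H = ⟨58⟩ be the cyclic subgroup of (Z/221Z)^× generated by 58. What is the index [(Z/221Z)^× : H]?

Since 58 ∈ (Z/221Z)^×, its order divides φ(221) = φ(13·17) = (13−1)·(17−1) = 12·16 = 192 = 2^6 · 3.
Divisors of 192: 1, 2, 3, 4, 6, 8, 12, 16, 24, 32, 48, 64, 96, 192.
Evaluate successive powers at the divisors of 192:
58^1 ≡ 58
58^2 ≡ 49
58^3 ≡ 190
58^4 ≡ 191
58^6 ≡ 77
58^8 ≡ 16
58^12 ≡ 183
58^16 ≡ 35
58^24 ≡ 118
58^32 ≡ 120
58^48 ≡ 1
Thus |⟨58⟩| = ord(58) = 48.
The index is φ(221) / ord(58) = 192 / 48 = 4.

4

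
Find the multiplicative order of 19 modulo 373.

124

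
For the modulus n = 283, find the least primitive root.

φ(283) = 283 − 1 = 282 = 2 · 3 · 47.
g is a primitive root iff g^(282/q) ≢ 1 (mod 283) for each prime q ∈ {2, 3, 47}.
g = 2: 2^141 ≡ 282; 2^94 ≡ 1 — hits 1, so not a primitive root.
g = 3: 3^141 ≡ 282; 3^94 ≡ 238; 3^6 ≡ 163 — none is 1, so 3 is a primitive root.
So 3 is the smallest generator of (Z/283Z)^×.

3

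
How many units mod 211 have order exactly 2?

φ(211) = 211 − 1 = 210 = 2 · 3 · 5 · 7.
In a cyclic group of order 210, there are φ(d) elements of order d for each divisor d of 210, and zero for non-divisors.
2 | 210, and φ(2) = 2 − 1 = 1.

1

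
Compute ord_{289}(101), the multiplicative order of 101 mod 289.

34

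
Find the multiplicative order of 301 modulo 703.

36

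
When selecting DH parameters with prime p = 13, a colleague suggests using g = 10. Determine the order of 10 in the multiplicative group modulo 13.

6

By Lagrange's theorem, ord_13(10) divides φ(13) = 13 − 1 = 12 = 2^2 · 3.
Divisors of 12: 1, 2, 3, 4, 6, 12.
Check 10^d mod 13 for each divisor in increasing order:
10^1 ≡ 10
10^2 ≡ 9
10^3 ≡ 12
10^4 ≡ 3
10^6 ≡ 1
Hence ord(10) = 6.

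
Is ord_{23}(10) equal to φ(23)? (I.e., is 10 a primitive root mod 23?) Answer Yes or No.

Yes

φ(23) = 23 − 1 = 22 = 2 · 11.
It suffices to check that the order of 10 is not a proper divisor of 22: compute 10^(22/q) for q ∈ {2, 11}.
10^11 ≡ 22 (mod 23)  [q = 2: ≢ 1 ✓]
10^2 ≡ 8 (mod 23)  [q = 11: ≢ 1 ✓]
All checks pass, so 10 has order 22 and is a primitive root modulo 23.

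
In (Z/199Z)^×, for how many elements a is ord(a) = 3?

2

φ(199) = 199 − 1 = 198 = 2 · 3^2 · 11.
(Z/199Z)^× is cyclic (|G| = 198); a cyclic group of order m has exactly φ(d) elements of each order d | m, and none otherwise.
3 | 198, and φ(3) = 3 − 1 = 2.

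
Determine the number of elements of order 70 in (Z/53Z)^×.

0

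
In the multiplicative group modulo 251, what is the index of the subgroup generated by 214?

By Lagrange's theorem, ord_251(214) divides φ(251) = 251 − 1 = 250 = 2 · 5^3.
Divisors of 250: 1, 2, 5, 10, 25, 50, 125, 250.
Compute 214^d (mod 251) for the divisors d until we hit 1:
214^1 ≡ 214 (mod 251)
214^2 ≡ 114 (mod 251)
214^5 ≡ 64 (mod 251)
214^10 ≡ 80 (mod 251)
214^25 ≡ 219 (mod 251)
214^50 ≡ 20 (mod 251)
214^125 ≡ 1 (mod 251) ✓
Thus |⟨214⟩| = ord(214) = 125.
Index = |(Z/251Z)^×| / |⟨214⟩| = 250 / 125 = 2.

2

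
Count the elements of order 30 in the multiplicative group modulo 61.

φ(61) = 61 − 1 = 60 = 2^2 · 3 · 5.
Since (Z/61Z)^× is cyclic of order 60, the number of elements of order d is φ(d) when d | 60 and 0 otherwise.
30 = 2 · 3 · 5 divides 60, and φ(30) = 8.

8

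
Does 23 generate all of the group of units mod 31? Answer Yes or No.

No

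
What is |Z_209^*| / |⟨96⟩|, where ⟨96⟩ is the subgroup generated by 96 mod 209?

18

The order of 96 must divide φ(209) = φ(11·19) = (11−1)·(19−1) = 10·18 = 180 = 2^2 · 3^2 · 5.
Divisors of 180: 1, 2, 3, 4, 5, 6, 9, 10, 12, 15, 18, 20, 30, 36, 45, 60, 90, 180.
Test each divisor d:
96^1 ≡ 96 (mod 209)
96^2 ≡ 20 (mod 209)
96^3 ≡ 39 (mod 209)
96^4 ≡ 191 (mod 209)
96^5 ≡ 153 (mod 209)
96^6 ≡ 58 (mod 209)
96^9 ≡ 172 (mod 209)
96^10 ≡ 1 (mod 209) ✓
Thus |⟨96⟩| = ord(96) = 10.
[(Z/209Z)^× : ⟨96⟩] = 180/10 = 18.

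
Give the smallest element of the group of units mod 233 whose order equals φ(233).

3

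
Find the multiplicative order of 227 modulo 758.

189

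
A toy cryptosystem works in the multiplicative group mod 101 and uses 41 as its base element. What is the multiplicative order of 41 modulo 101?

20

Since 41 ∈ (Z/101Z)^×, its order divides φ(101) = 101 − 1 = 100 = 2^2 · 5^2.
Divisors of 100: 1, 2, 4, 5, 10, 20, 25, 50, 100.
Compute 41^d (mod 101) for the divisors d until we hit 1:
41^1 ≡ 41 (mod 101)
41^2 ≡ 65 (mod 101)
41^4 ≡ 84 (mod 101)
41^5 ≡ 10 (mod 101)
41^10 ≡ 100 (mod 101)
41^20 ≡ 1 (mod 101) ✓
Hence ord(41) = 20.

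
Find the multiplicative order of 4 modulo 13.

6

By Lagrange's theorem, ord_13(4) divides φ(13) = 13 − 1 = 12 = 2^2 · 3.
Divisors of 12: 1, 2, 3, 4, 6, 12.
Check 4^d mod 13 for each divisor in increasing order:
4^1 ≡ 4
4^2 ≡ 3
4^3 ≡ 12
4^4 ≡ 9
4^6 ≡ 1
Hence ord(4) = 6.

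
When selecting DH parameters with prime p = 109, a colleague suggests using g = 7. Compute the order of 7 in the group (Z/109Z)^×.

27

The order of 7 must divide φ(109) = 109 − 1 = 108 = 2^2 · 3^3.
Divisors of 108: 1, 2, 3, 4, 6, 9, 12, 18, 27, 36, 54, 108.
Compute 7^d (mod 109) for the divisors d until we hit 1:
7^1 ≡ 7
7^2 ≡ 49
7^3 ≡ 16
7^4 ≡ 3
7^6 ≡ 38
7^9 ≡ 63
7^12 ≡ 27
7^18 ≡ 45
7^27 ≡ 1
Therefore the multiplicative order of 7 modulo 109 is 27.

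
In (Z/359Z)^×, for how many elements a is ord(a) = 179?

φ(359) = 359 − 1 = 358 = 2 · 179.
Since (Z/359Z)^× is cyclic of order 358, the number of elements of order d is φ(d) when d | 358 and 0 otherwise.
179 | 358, and φ(179) = 179 − 1 = 178.

178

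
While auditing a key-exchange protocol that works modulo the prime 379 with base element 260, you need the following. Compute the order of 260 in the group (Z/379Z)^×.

The order of 260 must divide φ(379) = 379 − 1 = 378 = 2 · 3^3 · 7.
Divisors of 378: 1, 2, 3, 6, 7, 9, 14, 18, 21, 27, 42, 54, 63, 126, 189, 378.
Compute 260^d (mod 379) for the divisors d until we hit 1:
260^1 ≡ 260 (mod 379)
260^2 ≡ 138 (mod 379)
260^3 ≡ 254 (mod 379)
260^6 ≡ 86 (mod 379)
260^7 ≡ 378 (mod 379)
260^9 ≡ 241 (mod 379)
260^14 ≡ 1 (mod 379) ✓
Therefore the multiplicative order of 260 modulo 379 is 14.

14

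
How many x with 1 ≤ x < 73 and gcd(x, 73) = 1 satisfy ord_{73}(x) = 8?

4

φ(73) = 73 − 1 = 72 = 2^3 · 3^2.
(Z/73Z)^× is cyclic (|G| = 72); a cyclic group of order m has exactly φ(d) elements of each order d | m, and none otherwise.
8 = 2^3 divides 72, and φ(8) = 4.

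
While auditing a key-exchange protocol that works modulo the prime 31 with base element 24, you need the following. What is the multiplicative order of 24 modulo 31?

By Lagrange's theorem, ord_31(24) divides φ(31) = 31 − 1 = 30 = 2 · 3 · 5.
Divisors of 30: 1, 2, 3, 5, 6, 10, 15, 30.
Evaluate successive powers at the divisors of 30:
24^1 ≡ 24 (mod 31)
24^2 ≡ 18 (mod 31)
24^3 ≡ 29 (mod 31)
24^5 ≡ 26 (mod 31)
24^6 ≡ 4 (mod 31)
24^10 ≡ 25 (mod 31)
24^15 ≡ 30 (mod 31)
24^30 ≡ 1 (mod 31) ✓
So ord_31(24) = 30.

30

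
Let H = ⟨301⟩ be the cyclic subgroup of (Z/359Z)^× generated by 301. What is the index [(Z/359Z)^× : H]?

ord(301) | φ(359) = 359 − 1 = 358 = 2 · 179.
Divisors of 358: 1, 2, 179, 358.
Check 301^d mod 359 for each divisor in increasing order:
301^1 ≡ 301 (mod 359)
301^2 ≡ 133 (mod 359)
301^179 ≡ 1 (mod 359) ✓
So ord_359(301) = 179, hence |⟨301⟩| = 179.
The index is φ(359) / ord(301) = 358 / 179 = 2.

2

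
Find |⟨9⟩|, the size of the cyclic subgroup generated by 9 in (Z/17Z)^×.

8

Since 9 ∈ (Z/17Z)^×, its order divides φ(17) = 17 − 1 = 16 = 2^4.
Divisors of 16: 1, 2, 4, 8, 16.
Compute 9^d (mod 17) for the divisors d until we hit 1:
9^1 ≡ 9
9^2 ≡ 13
9^4 ≡ 16
9^8 ≡ 1
Hence ord(9) = 8.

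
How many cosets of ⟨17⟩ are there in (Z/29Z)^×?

7

By Lagrange's theorem, ord_29(17) divides φ(29) = 29 − 1 = 28 = 2^2 · 7.
Divisors of 28: 1, 2, 4, 7, 14, 28.
Compute 17^d (mod 29) for the divisors d until we hit 1:
17^1 ≡ 17 (mod 29)
17^2 ≡ 28 (mod 29)
17^4 ≡ 1 (mod 29) ✓
Thus |⟨17⟩| = ord(17) = 4.
[(Z/29Z)^× : ⟨17⟩] = 28/4 = 7.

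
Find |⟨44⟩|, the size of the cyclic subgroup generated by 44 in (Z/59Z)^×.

Since 44 ∈ (Z/59Z)^×, its order divides φ(59) = 59 − 1 = 58 = 2 · 29.
Divisors of 58: 1, 2, 29, 58.
Compute 44^d (mod 59) for the divisors d until we hit 1:
44^1 ≡ 44 (mod 59)
44^2 ≡ 48 (mod 59)
44^29 ≡ 58 (mod 59)
44^58 ≡ 1 (mod 59) ✓
So ord_59(44) = 58.

58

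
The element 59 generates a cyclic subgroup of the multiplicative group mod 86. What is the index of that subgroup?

Since 59 ∈ (Z/86Z)^×, its order divides φ(86) = φ(2)·φ(43) = 1·42 = 42 = 2 · 3 · 7.
Divisors of 42: 1, 2, 3, 6, 7, 14, 21, 42.
Compute 59^d (mod 86) for the divisors d until we hit 1:
59^1 ≡ 59
59^2 ≡ 41
59^3 ≡ 11
59^6 ≡ 35
59^7 ≡ 1
The order of 59 is 7, so the subgroup it generates has 7 elements.
[(Z/86Z)^× : ⟨59⟩] = 42/7 = 6.

6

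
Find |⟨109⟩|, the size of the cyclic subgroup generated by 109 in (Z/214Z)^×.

106

By Lagrange's theorem, ord_214(109) divides φ(214) = φ(2)·φ(107) = 1·106 = 106 = 2 · 53.
Divisors of 106: 1, 2, 53, 106.
Test each divisor d:
109^1 ≡ 109
109^2 ≡ 111
109^53 ≡ 213
109^106 ≡ 1
So ord_214(109) = 106.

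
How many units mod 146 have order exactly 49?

φ(146) = φ(2)·φ(73) = 1·72 = 72 = 2^3 · 3^2.
(Z/146Z)^× is cyclic (|G| = 72); a cyclic group of order m has exactly φ(d) elements of each order d | m, and none otherwise.
Here 72 is not a multiple of 49, so there are no elements of order 49.

0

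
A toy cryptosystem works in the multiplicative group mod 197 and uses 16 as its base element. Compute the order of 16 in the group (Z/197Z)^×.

49

By Lagrange's theorem, ord_197(16) divides φ(197) = 197 − 1 = 196 = 2^2 · 7^2.
Divisors of 196: 1, 2, 4, 7, 14, 28, 49, 98, 196.
Check 16^d mod 197 for each divisor in increasing order:
16^1 ≡ 16
16^2 ≡ 59
16^4 ≡ 132
16^7 ≡ 104
16^14 ≡ 178
16^28 ≡ 164
16^49 ≡ 1
So ord_197(16) = 49.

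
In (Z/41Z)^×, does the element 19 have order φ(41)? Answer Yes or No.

Yes

φ(41) = 41 − 1 = 40 = 2^3 · 5.
19 is a primitive root mod 41 iff 19^(φ(41)/q) ≢ 1 for every prime q | φ(41), i.e. q ∈ {2, 5}.
19^20 ≡ 40 (mod 41)  [q = 2: ≢ 1 ✓]
19^8 ≡ 37 (mod 41)  [q = 5: ≢ 1 ✓]
Every test exponent gives a nontrivial residue, hence 19 generates the full group.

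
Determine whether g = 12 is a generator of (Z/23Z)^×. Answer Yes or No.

φ(23) = 23 − 1 = 22 = 2 · 11.
An element g generates (Z/23Z)^× iff g^(22/q) ≢ 1 (mod 23) for each prime q ∈ {2, 11}.
12^11 ≡ 1 (mod 23)  [q = 2: ≡ 1 ✗]
12^2 ≡ 6 (mod 23)  [q = 11: ≢ 1 ✓]
12^11 ≡ 1 shows ord(12) | 11, strictly less than φ(23); not a primitive root.

No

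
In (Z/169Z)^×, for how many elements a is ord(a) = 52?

24

φ(169) = φ(13^2) = 13·(13−1) = 156 = 2^2 · 3 · 13.
Since (Z/169Z)^× is cyclic of order 156, the number of elements of order d is φ(d) when d | 156 and 0 otherwise.
52 = 2^2 · 13 divides 156, and φ(52) = 24.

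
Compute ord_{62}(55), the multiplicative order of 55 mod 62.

30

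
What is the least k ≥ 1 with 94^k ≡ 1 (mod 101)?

Since 94 ∈ (Z/101Z)^×, its order divides φ(101) = 101 − 1 = 100 = 2^2 · 5^2.
Divisors of 100: 1, 2, 4, 5, 10, 20, 25, 50, 100.
Check 94^d mod 101 for each divisor in increasing order:
94^1 ≡ 94
94^2 ≡ 49
94^4 ≡ 78
94^5 ≡ 60
94^10 ≡ 65
94^20 ≡ 84
94^25 ≡ 91
94^50 ≡ 100
94^100 ≡ 1
Hence ord(94) = 100.

100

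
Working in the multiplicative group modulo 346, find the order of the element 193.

172

Since 193 ∈ (Z/346Z)^×, its order divides φ(346) = φ(2)·φ(173) = 1·172 = 172 = 2^2 · 43.
Divisors of 172: 1, 2, 4, 43, 86, 172.
Test each divisor d:
193^1 ≡ 193 (mod 346)
193^2 ≡ 227 (mod 346)
193^4 ≡ 321 (mod 346)
193^43 ≡ 253 (mod 346)
193^86 ≡ 345 (mod 346)
193^172 ≡ 1 (mod 346) ✓
Hence ord(193) = 172.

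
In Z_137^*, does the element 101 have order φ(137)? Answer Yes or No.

φ(137) = 137 − 1 = 136 = 2^3 · 17.
An element g generates (Z/137Z)^× iff g^(136/q) ≢ 1 (mod 137) for each prime q ∈ {2, 17}.
101^68 ≡ 1 (mod 137)  [q = 2: ≡ 1 ✗]
101^8 ≡ 16 (mod 137)  [q = 17: ≢ 1 ✓]
The check at q = 2 fails, so 101 generates a proper subgroup.

No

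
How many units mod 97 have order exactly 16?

8

φ(97) = 97 − 1 = 96 = 2^5 · 3.
In a cyclic group of order 96, there are φ(d) elements of order d for each divisor d of 96, and zero for non-divisors.
16 = 2^4 divides 96, and φ(16) = 8.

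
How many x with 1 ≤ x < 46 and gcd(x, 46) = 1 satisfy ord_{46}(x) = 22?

10

φ(46) = φ(2)·φ(23) = 1·22 = 22 = 2 · 11.
In a cyclic group of order 22, there are φ(d) elements of order d for each divisor d of 22, and zero for non-divisors.
22 = 2 · 11 divides 22, and φ(22) = 10.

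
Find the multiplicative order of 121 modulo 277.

138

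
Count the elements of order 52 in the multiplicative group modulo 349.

φ(349) = 349 − 1 = 348 = 2^2 · 3 · 29.
Since (Z/349Z)^× is cyclic of order 348, the number of elements of order d is φ(d) when d | 348 and 0 otherwise.
Since 52 ∤ 348, the count is 0.

0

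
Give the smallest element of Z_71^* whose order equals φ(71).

7

φ(71) = 71 − 1 = 70 = 2 · 5 · 7.
Test candidates g = 2, 3, … against the prime factors q ∈ {2, 5, 7} of φ(71): g is a generator iff g^(70/q) ≢ 1 for every such q.
g = 2: 2^35 ≡ 1 — hits 1, so not a primitive root.
g = 3: 3^35 ≡ 1 — hits 1, so not a primitive root.
g = 4: 4^35 ≡ 1 — hits 1, so not a primitive root.
g = 5: 5^35 ≡ 1 — hits 1, so not a primitive root.
g = 6: 6^35 ≡ 1 — hits 1, so not a primitive root.
g = 7: 7^35 ≡ 70; 7^14 ≡ 54; 7^10 ≡ 45 — none is 1, so 7 is a primitive root.
Hence the least primitive root of 71 is 7.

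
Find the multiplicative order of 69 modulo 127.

ord(69) | φ(127) = 127 − 1 = 126 = 2 · 3^2 · 7.
Divisors of 126: 1, 2, 3, 6, 7, 9, 14, 18, 21, 42, 63, 126.
Compute 69^d (mod 127) for the divisors d until we hit 1:
69^1 ≡ 69 (mod 127)
69^2 ≡ 62 (mod 127)
69^3 ≡ 87 (mod 127)
69^6 ≡ 76 (mod 127)
69^7 ≡ 37 (mod 127)
69^9 ≡ 8 (mod 127)
69^14 ≡ 99 (mod 127)
69^18 ≡ 64 (mod 127)
69^21 ≡ 107 (mod 127)
69^42 ≡ 19 (mod 127)
69^63 ≡ 1 (mod 127) ✓
So ord_127(69) = 63.

63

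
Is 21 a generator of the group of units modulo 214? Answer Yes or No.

Yes

φ(214) = φ(2)·φ(107) = 1·106 = 106 = 2 · 53.
An element g generates (Z/214Z)^× iff g^(106/q) ≢ 1 (mod 214) for each prime q ∈ {2, 53}.
21^53 ≡ 213 (mod 214)  [q = 2: ≢ 1 ✓]
21^2 ≡ 13 (mod 214)  [q = 53: ≢ 1 ✓]
None equal 1, so ord_214(21) = 106: 21 is a primitive root.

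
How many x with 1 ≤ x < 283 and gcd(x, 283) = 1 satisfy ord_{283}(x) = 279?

φ(283) = 283 − 1 = 282 = 2 · 3 · 47.
Since (Z/283Z)^× is cyclic of order 282, the number of elements of order d is φ(d) when d | 282 and 0 otherwise.
279 does not divide 282, so no element of (Z/283Z)^× has order 279.

0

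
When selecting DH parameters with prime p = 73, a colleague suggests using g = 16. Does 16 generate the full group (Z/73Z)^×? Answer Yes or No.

No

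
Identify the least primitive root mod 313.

φ(313) = 313 − 1 = 312 = 2^3 · 3 · 13.
g is a primitive root iff g^(312/q) ≢ 1 (mod 313) for each prime q ∈ {2, 3, 13}.
g = 2: 2^156 ≡ 1 — hits 1, so not a primitive root.
g = 3: 3^156 ≡ 1 — hits 1, so not a primitive root.
g = 4: 4^156 ≡ 1 — hits 1, so not a primitive root.
g = 5: 5^156 ≡ 312; 5^104 ≡ 1 — hits 1, so not a primitive root.
g = 6: 6^156 ≡ 1 — hits 1, so not a primitive root.
g = 7: 7^156 ≡ 312; 7^104 ≡ 1 — hits 1, so not a primitive root.
g = 8: 8^156 ≡ 1 — hits 1, so not a primitive root.
g = 9: 9^156 ≡ 1 — hits 1, so not a primitive root.
g = 10: 10^156 ≡ 312; 10^104 ≡ 214; 10^24 ≡ 103 — none is 1, so 10 is a primitive root.
Hence the least primitive root of 313 is 10.

10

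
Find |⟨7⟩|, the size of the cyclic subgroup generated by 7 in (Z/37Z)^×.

By Lagrange's theorem, ord_37(7) divides φ(37) = 37 − 1 = 36 = 2^2 · 3^2.
Divisors of 36: 1, 2, 3, 4, 6, 9, 12, 18, 36.
Compute 7^d (mod 37) for the divisors d until we hit 1:
7^1 ≡ 7 (mod 37)
7^2 ≡ 12 (mod 37)
7^3 ≡ 10 (mod 37)
7^4 ≡ 33 (mod 37)
7^6 ≡ 26 (mod 37)
7^9 ≡ 1 (mod 37) ✓
Hence ord(7) = 9.

9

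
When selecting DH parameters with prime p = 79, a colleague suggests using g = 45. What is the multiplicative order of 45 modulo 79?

39

ord(45) | φ(79) = 79 − 1 = 78 = 2 · 3 · 13.
Divisors of 78: 1, 2, 3, 6, 13, 26, 39, 78.
Compute 45^d (mod 79) for the divisors d until we hit 1:
45^1 ≡ 45
45^2 ≡ 50
45^3 ≡ 38
45^6 ≡ 22
45^13 ≡ 55
45^26 ≡ 23
45^39 ≡ 1
Therefore the multiplicative order of 45 modulo 79 is 39.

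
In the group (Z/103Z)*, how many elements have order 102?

32

φ(103) = 103 − 1 = 102 = 2 · 3 · 17.
(Z/103Z)^× is cyclic (|G| = 102); a cyclic group of order m has exactly φ(d) elements of each order d | m, and none otherwise.
102 = 2 · 3 · 17 divides 102, and φ(102) = 32.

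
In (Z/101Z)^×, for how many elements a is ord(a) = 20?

8

φ(101) = 101 − 1 = 100 = 2^2 · 5^2.
In a cyclic group of order 100, there are φ(d) elements of order d for each divisor d of 100, and zero for non-divisors.
20 = 2^2 · 5 divides 100, and φ(20) = 8.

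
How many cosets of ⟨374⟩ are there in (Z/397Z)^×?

4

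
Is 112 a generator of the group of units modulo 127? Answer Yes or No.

φ(127) = 127 − 1 = 126 = 2 · 3^2 · 7.
Test 112^(126/q) mod 127 for each prime factor q of 126:
112^63 ≡ 126 (mod 127)  [q = 2: ≢ 1 ✓]
112^42 ≡ 107 (mod 127)  [q = 3: ≢ 1 ✓]
112^18 ≡ 2 (mod 127)  [q = 7: ≢ 1 ✓]
All checks pass, so 112 has order 126 and is a primitive root modulo 127.

Yes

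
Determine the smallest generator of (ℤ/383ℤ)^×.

5

φ(383) = 383 − 1 = 382 = 2 · 191.
Test candidates g = 2, 3, … against the prime factors q ∈ {2, 191} of φ(383): g is a generator iff g^(382/q) ≢ 1 for every such q.
g = 2: 2^191 ≡ 1 — hits 1, so not a primitive root.
g = 3: 3^191 ≡ 1 — hits 1, so not a primitive root.
g = 4: 4^191 ≡ 1 — hits 1, so not a primitive root.
g = 5: 5^191 ≡ 382; 5^2 ≡ 25 — none is 1, so 5 is a primitive root.
Hence the least primitive root of 383 is 5.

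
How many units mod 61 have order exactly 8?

0

φ(61) = 61 − 1 = 60 = 2^2 · 3 · 5.
In a cyclic group of order 60, there are φ(d) elements of order d for each divisor d of 60, and zero for non-divisors.
Since 8 ∤ 60, the count is 0.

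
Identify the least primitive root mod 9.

φ(9) = φ(3^2) = 3·(3−1) = 6 = 2 · 3.
g is a primitive root iff g^(6/q) ≢ 1 (mod 9) for each prime q ∈ {2, 3}.
g = 2: 2^3 ≡ 8; 2^2 ≡ 4 — none is 1, so 2 is a primitive root.
The smallest primitive root modulo 9 is 2.

2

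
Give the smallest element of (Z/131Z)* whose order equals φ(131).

2

φ(131) = 131 − 1 = 130 = 2 · 5 · 13.
Test candidates g = 2, 3, … against the prime factors q ∈ {2, 5, 13} of φ(131): g is a generator iff g^(130/q) ≢ 1 for every such q.
g = 2: 2^65 ≡ 130; 2^26 ≡ 53; 2^10 ≡ 107 — none is 1, so 2 is a primitive root.
The smallest primitive root modulo 131 is 2.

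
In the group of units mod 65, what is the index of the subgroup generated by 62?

By Lagrange's theorem, ord_65(62) divides φ(65) = φ(5·13) = (5−1)·(13−1) = 4·12 = 48 = 2^4 · 3.
Divisors of 48: 1, 2, 3, 4, 6, 8, 12, 16, 24, 48.
Evaluate successive powers at the divisors of 48:
62^1 ≡ 62
62^2 ≡ 9
62^3 ≡ 38
62^4 ≡ 16
62^6 ≡ 14
62^8 ≡ 61
62^12 ≡ 1
The order of 62 is 12, so the subgroup it generates has 12 elements.
Index = |(Z/65Z)^×| / |⟨62⟩| = 48 / 12 = 4.

4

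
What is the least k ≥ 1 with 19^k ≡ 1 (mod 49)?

6

The order of 19 must divide φ(49) = φ(7^2) = 7·(7−1) = 42 = 2 · 3 · 7.
Divisors of 42: 1, 2, 3, 6, 7, 14, 21, 42.
Check 19^d mod 49 for each divisor in increasing order:
19^1 ≡ 19 (mod 49)
19^2 ≡ 18 (mod 49)
19^3 ≡ 48 (mod 49)
19^6 ≡ 1 (mod 49) ✓
So ord_49(19) = 6.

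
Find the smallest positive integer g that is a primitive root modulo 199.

3

φ(199) = 199 − 1 = 198 = 2 · 3^2 · 11.
Test candidates g = 2, 3, … against the prime factors q ∈ {2, 3, 11} of φ(199): g is a generator iff g^(198/q) ≢ 1 for every such q.
g = 2: 2^99 ≡ 1 — hits 1, so not a primitive root.
g = 3: 3^99 ≡ 198; 3^66 ≡ 106; 3^18 ≡ 125 — none is 1, so 3 is a primitive root.
Hence the least primitive root of 199 is 3.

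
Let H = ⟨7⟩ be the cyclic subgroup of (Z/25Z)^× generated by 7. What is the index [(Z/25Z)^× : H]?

The order of 7 must divide φ(25) = φ(5^2) = 5·(5−1) = 20 = 2^2 · 5.
Divisors of 20: 1, 2, 4, 5, 10, 20.
Compute 7^d (mod 25) for the divisors d until we hit 1:
7^1 ≡ 7 (mod 25)
7^2 ≡ 24 (mod 25)
7^4 ≡ 1 (mod 25) ✓
Thus |⟨7⟩| = ord(7) = 4.
Index = |(Z/25Z)^×| / |⟨7⟩| = 20 / 4 = 5.

5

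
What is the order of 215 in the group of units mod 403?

By Lagrange's theorem, ord_403(215) divides φ(403) = φ(13·31) = (13−1)·(31−1) = 12·30 = 360 = 2^3 · 3^2 · 5.
Divisors of 360: 1, 2, 3, 4, 5, 6, 8, 9, 10, 12, 15, 18, 20, 24, 30, 36, 40, 45, 60, 72, 90, 120, 180, 360.
Test each divisor d:
215^1 ≡ 215 (mod 403)
215^2 ≡ 283 (mod 403)
215^3 ≡ 395 (mod 403)
215^4 ≡ 295 (mod 403)
215^5 ≡ 154 (mod 403)
215^6 ≡ 64 (mod 403)
215^8 ≡ 380 (mod 403)
215^9 ≡ 294 (mod 403)
215^10 ≡ 342 (mod 403)
215^12 ≡ 66 (mod 403)
215^15 ≡ 278 (mod 403)
215^18 ≡ 194 (mod 403)
215^20 ≡ 94 (mod 403)
215^24 ≡ 326 (mod 403)
215^30 ≡ 311 (mod 403)
215^36 ≡ 157 (mod 403)
215^40 ≡ 373 (mod 403)
215^45 ≡ 216 (mod 403)
215^60 ≡ 1 (mod 403) ✓
So ord_403(215) = 60.

60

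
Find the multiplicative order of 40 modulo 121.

ord(40) | φ(121) = φ(11^2) = 11·(11−1) = 110 = 2 · 5 · 11.
Divisors of 110: 1, 2, 5, 10, 11, 22, 55, 110.
Check 40^d mod 121 for each divisor in increasing order:
40^1 ≡ 40
40^2 ≡ 27
40^5 ≡ 120
40^10 ≡ 1
Hence ord(40) = 10.

10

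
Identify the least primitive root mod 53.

2

φ(53) = 53 − 1 = 52 = 2^2 · 13.
g is a primitive root iff g^(52/q) ≢ 1 (mod 53) for each prime q ∈ {2, 13}.
g = 2: 2^26 ≡ 52; 2^4 ≡ 16 — none is 1, so 2 is a primitive root.
Hence the least primitive root of 53 is 2.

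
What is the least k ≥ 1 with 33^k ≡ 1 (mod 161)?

66

By Lagrange's theorem, ord_161(33) divides φ(161) = φ(7·23) = (7−1)·(23−1) = 6·22 = 132 = 2^2 · 3 · 11.
Divisors of 132: 1, 2, 3, 4, 6, 11, 12, 22, 33, 44, 66, 132.
Test each divisor d:
33^1 ≡ 33 (mod 161)
33^2 ≡ 123 (mod 161)
33^3 ≡ 34 (mod 161)
33^4 ≡ 156 (mod 161)
33^6 ≡ 29 (mod 161)
33^11 ≡ 45 (mod 161)
33^12 ≡ 36 (mod 161)
33^22 ≡ 93 (mod 161)
33^33 ≡ 160 (mod 161)
33^44 ≡ 116 (mod 161)
33^66 ≡ 1 (mod 161) ✓
Therefore the multiplicative order of 33 modulo 161 is 66.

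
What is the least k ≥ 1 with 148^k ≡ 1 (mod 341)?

30

The order of 148 must divide φ(341) = φ(11·31) = (11−1)·(31−1) = 10·30 = 300 = 2^2 · 3 · 5^2.
Divisors of 300: 1, 2, 3, 4, 5, 6, 10, 12, 15, 20, 25, 30, 50, 60, 75, 100, 150, 300.
Evaluate successive powers at the divisors of 300:
148^1 ≡ 148 (mod 341)
148^2 ≡ 80 (mod 341)
148^3 ≡ 246 (mod 341)
148^4 ≡ 262 (mod 341)
148^5 ≡ 243 (mod 341)
148^6 ≡ 159 (mod 341)
148^10 ≡ 56 (mod 341)
148^12 ≡ 47 (mod 341)
148^15 ≡ 309 (mod 341)
148^20 ≡ 67 (mod 341)
148^25 ≡ 254 (mod 341)
148^30 ≡ 1 (mod 341) ✓
Therefore the multiplicative order of 148 modulo 341 is 30.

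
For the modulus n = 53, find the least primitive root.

2

φ(53) = 53 − 1 = 52 = 2^2 · 13.
g is a primitive root iff g^(52/q) ≢ 1 (mod 53) for each prime q ∈ {2, 13}.
g = 2: 2^26 ≡ 52; 2^4 ≡ 16 — none is 1, so 2 is a primitive root.
The smallest primitive root modulo 53 is 2.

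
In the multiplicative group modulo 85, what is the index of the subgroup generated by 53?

8

By Lagrange's theorem, ord_85(53) divides φ(85) = φ(5·17) = (5−1)·(17−1) = 4·16 = 64 = 2^6.
Divisors of 64: 1, 2, 4, 8, 16, 32, 64.
Evaluate successive powers at the divisors of 64:
53^1 ≡ 53 (mod 85)
53^2 ≡ 4 (mod 85)
53^4 ≡ 16 (mod 85)
53^8 ≡ 1 (mod 85) ✓
The order of 53 is 8, so the subgroup it generates has 8 elements.
[(Z/85Z)^× : ⟨53⟩] = 64/8 = 8.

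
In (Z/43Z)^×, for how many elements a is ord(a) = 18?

0

φ(43) = 43 − 1 = 42 = 2 · 3 · 7.
Since (Z/43Z)^× is cyclic of order 42, the number of elements of order d is φ(d) when d | 42 and 0 otherwise.
Since 18 ∤ 42, the count is 0.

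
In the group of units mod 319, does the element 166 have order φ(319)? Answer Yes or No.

No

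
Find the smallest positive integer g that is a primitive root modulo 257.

φ(257) = 257 − 1 = 256 = 2^8.
Test candidates g = 2, 3, … against the prime factors q ∈ {2} of φ(257): g is a generator iff g^(256/q) ≢ 1 for every such q.
g = 2: 2^128 ≡ 1 — hits 1, so not a primitive root.
g = 3: 3^128 ≡ 256 — none is 1, so 3 is a primitive root.
The smallest primitive root modulo 257 is 3.

3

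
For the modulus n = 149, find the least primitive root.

φ(149) = 149 − 1 = 148 = 2^2 · 37.
Test candidates g = 2, 3, … against the prime factors q ∈ {2, 37} of φ(149): g is a generator iff g^(148/q) ≢ 1 for every such q.
g = 2: 2^74 ≡ 148; 2^4 ≡ 16 — none is 1, so 2 is a primitive root.
So 2 is the smallest generator of (Z/149Z)^×.

2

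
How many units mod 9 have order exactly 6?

2

φ(9) = φ(3^2) = 3·(3−1) = 6 = 2 · 3.
Since (Z/9Z)^× is cyclic of order 6, the number of elements of order d is φ(d) when d | 6 and 0 otherwise.
6 = 2 · 3 divides 6, and φ(6) = 2.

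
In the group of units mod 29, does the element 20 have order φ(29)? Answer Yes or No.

No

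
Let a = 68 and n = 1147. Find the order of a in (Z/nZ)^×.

By Lagrange's theorem, ord_1147(68) divides φ(1147) = φ(31·37) = (31−1)·(37−1) = 30·36 = 1080 = 2^3 · 3^3 · 5.
Divisors of 1080: 1, 2, 3, 4, 5, 6, 8, 9, 10, 12, 15, 18, 20, 24, 27, 30, 36, 40, 45, 54, 60, 72, 90, 108, 120, 135, 180, 216, 270, 360, 540, 1080.
Compute 68^d (mod 1147) for the divisors d until we hit 1:
68^1 ≡ 68 (mod 1147)
68^2 ≡ 36 (mod 1147)
68^3 ≡ 154 (mod 1147)
68^4 ≡ 149 (mod 1147)
68^5 ≡ 956 (mod 1147)
68^6 ≡ 776 (mod 1147)
68^8 ≡ 408 (mod 1147)
68^9 ≡ 216 (mod 1147)
68^10 ≡ 924 (mod 1147)
68^12 ≡ 1 (mod 1147) ✓
The smallest such exponent is 12, so the order of 68 is 12.

12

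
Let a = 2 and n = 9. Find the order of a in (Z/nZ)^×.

6

ord(2) | φ(9) = φ(3^2) = 3·(3−1) = 6 = 2 · 3.
Divisors of 6: 1, 2, 3, 6.
Evaluate successive powers at the divisors of 6:
2^1 ≡ 2 (mod 9)
2^2 ≡ 4 (mod 9)
2^3 ≡ 8 (mod 9)
2^6 ≡ 1 (mod 9) ✓
So ord_9(2) = 6.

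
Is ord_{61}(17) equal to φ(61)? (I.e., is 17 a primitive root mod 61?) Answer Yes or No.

Yes

φ(61) = 61 − 1 = 60 = 2^2 · 3 · 5.
Test 17^(60/q) mod 61 for each prime factor q of 60:
17^30 ≡ 60 (mod 61)  [q = 2: ≢ 1 ✓]
17^20 ≡ 13 (mod 61)  [q = 3: ≢ 1 ✓]
17^12 ≡ 20 (mod 61)  [q = 5: ≢ 1 ✓]
Every test exponent gives a nontrivial residue, hence 17 generates the full group.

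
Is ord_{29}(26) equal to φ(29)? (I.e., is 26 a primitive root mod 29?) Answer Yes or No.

φ(29) = 29 − 1 = 28 = 2^2 · 7.
An element g generates (Z/29Z)^× iff g^(28/q) ≢ 1 (mod 29) for each prime q ∈ {2, 7}.
26^14 ≡ 28 (mod 29)  [q = 2: ≢ 1 ✓]
26^4 ≡ 23 (mod 29)  [q = 7: ≢ 1 ✓]
All checks pass, so 26 has order 28 and is a primitive root modulo 29.

Yes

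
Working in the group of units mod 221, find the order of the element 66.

8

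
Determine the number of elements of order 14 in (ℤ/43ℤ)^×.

6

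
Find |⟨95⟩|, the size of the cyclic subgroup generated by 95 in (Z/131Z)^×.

ord(95) | φ(131) = 131 − 1 = 130 = 2 · 5 · 13.
Divisors of 130: 1, 2, 5, 10, 13, 26, 65, 130.
Check 95^d mod 131 for each divisor in increasing order:
95^1 ≡ 95 (mod 131)
95^2 ≡ 117 (mod 131)
95^5 ≡ 18 (mod 131)
95^10 ≡ 62 (mod 131)
95^13 ≡ 70 (mod 131)
95^26 ≡ 53 (mod 131)
95^65 ≡ 130 (mod 131)
95^130 ≡ 1 (mod 131) ✓
The smallest such exponent is 130, so the order of 95 is 130.

130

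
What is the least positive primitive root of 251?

6

φ(251) = 251 − 1 = 250 = 2 · 5^3.
Test candidates g = 2, 3, … against the prime factors q ∈ {2, 5} of φ(251): g is a generator iff g^(250/q) ≢ 1 for every such q.
g = 2: 2^125 ≡ 250; 2^50 ≡ 1 — hits 1, so not a primitive root.
g = 3: 3^125 ≡ 1 — hits 1, so not a primitive root.
g = 4: 4^125 ≡ 1 — hits 1, so not a primitive root.
g = 5: 5^125 ≡ 1 — hits 1, so not a primitive root.
g = 6: 6^125 ≡ 250; 6^50 ≡ 219 — none is 1, so 6 is a primitive root.
Hence the least primitive root of 251 is 6.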